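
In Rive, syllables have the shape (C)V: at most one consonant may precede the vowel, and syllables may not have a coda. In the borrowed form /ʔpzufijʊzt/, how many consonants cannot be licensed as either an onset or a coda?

4

The consonants /ʔ/, /p/, /z/, /t/ cannot be parsed into a legal (C)V syllable (no codas are permitted; onsets are limited to one consonant).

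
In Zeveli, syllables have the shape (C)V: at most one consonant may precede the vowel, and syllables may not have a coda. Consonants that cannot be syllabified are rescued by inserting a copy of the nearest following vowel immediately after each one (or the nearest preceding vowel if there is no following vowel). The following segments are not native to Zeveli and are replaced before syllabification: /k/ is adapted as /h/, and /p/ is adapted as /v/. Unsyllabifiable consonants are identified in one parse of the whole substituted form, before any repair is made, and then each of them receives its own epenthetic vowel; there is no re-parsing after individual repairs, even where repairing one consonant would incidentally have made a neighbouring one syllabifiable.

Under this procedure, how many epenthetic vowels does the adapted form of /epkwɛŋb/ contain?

4

After substitution the input is /evhwɛŋb/.
The unsyllabifiable consonants are /v/, /h/, /ŋ/, /b/; each receives one epenthetic vowel.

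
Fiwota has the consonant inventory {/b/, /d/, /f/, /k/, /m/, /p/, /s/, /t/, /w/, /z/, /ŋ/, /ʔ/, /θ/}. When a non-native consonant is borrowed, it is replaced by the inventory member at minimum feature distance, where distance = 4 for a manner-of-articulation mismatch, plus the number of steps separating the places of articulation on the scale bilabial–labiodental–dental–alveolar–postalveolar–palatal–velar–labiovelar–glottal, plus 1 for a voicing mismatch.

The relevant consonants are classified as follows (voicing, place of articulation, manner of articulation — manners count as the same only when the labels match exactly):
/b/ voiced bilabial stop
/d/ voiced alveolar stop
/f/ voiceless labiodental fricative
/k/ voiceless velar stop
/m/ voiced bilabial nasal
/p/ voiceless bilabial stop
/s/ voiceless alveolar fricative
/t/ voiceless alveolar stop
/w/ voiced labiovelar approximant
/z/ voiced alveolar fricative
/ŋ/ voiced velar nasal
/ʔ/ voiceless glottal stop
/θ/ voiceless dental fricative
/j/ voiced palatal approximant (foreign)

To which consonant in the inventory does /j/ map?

w

/w/ is closest: same manner (approximant), place distance 2 (palatal→labiovelar), same voicing; total 2. Next closest is /ŋ/ at distance 5.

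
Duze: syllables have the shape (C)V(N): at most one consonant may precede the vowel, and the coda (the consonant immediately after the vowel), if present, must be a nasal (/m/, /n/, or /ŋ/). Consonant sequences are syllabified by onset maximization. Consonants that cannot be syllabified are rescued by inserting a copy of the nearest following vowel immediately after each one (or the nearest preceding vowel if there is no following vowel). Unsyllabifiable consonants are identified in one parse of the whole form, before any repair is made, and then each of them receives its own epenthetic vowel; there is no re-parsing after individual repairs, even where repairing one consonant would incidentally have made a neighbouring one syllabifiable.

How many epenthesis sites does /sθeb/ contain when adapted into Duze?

The unsyllabifiable consonants are /s/, /b/; each receives one epenthetic vowel.

2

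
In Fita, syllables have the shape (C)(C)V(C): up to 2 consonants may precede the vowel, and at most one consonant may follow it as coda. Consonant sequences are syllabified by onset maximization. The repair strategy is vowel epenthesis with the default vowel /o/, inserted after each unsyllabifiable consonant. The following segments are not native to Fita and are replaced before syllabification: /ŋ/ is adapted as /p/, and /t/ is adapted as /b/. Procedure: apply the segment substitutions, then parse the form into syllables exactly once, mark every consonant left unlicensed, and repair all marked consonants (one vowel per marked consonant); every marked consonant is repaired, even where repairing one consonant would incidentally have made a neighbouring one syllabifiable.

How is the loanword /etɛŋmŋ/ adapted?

Substitution: /t/ → /b/, /ŋ/ → /p/, giving /ebɛpmp/.
The consonants /m/, /p/ cannot be parsed into a legal (C)(C)V(C) syllable (at most one coda consonant is licensed; onsets may contain at most 2 consonants).
Epenthesis after each stranded consonant: /m/ → /mo/, /p/ → /po/.

ebɛpmopo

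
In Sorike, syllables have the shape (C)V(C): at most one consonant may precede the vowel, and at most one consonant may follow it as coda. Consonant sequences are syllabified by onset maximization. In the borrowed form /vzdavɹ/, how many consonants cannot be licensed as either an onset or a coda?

Syllabifying with onset maximization leaves /v/, /z/, /ɹ/ stranded (at most one coda consonant is licensed; onsets are limited to one consonant).

3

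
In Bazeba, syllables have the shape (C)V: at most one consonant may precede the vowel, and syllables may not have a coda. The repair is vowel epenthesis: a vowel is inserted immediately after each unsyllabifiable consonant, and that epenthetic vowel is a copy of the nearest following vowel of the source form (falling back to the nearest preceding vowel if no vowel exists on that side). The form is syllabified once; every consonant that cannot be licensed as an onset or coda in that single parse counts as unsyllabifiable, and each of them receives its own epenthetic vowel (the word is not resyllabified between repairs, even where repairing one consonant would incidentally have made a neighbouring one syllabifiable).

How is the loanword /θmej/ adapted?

Under (C)V, the unsyllabifiable consonants are /θ/, /j/ (no codas are permitted; onsets are limited to one consonant).
Inserting the epenthetic vowel yields /θ/ → /θe/, /j/ → /je/.

θemeje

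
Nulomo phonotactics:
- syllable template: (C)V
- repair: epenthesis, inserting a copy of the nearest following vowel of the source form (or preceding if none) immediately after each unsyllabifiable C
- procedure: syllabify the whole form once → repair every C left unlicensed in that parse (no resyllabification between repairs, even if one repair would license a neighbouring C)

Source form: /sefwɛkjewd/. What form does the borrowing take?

Syllabifying with onset maximization leaves /f/, /k/, /w/, /d/ stranded (no codas are permitted; onsets are limited to one consonant).
Epenthesis after each stranded consonant: /f/ → /fɛ/, /k/ → /ke/, /w/ → /we/, /d/ → /de/.

sefɛwɛkejewede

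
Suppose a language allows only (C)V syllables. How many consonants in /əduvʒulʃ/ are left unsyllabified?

3

The consonants /v/, /l/, /ʃ/ cannot be parsed into a legal (C)V syllable (no codas are permitted; onsets are limited to one consonant).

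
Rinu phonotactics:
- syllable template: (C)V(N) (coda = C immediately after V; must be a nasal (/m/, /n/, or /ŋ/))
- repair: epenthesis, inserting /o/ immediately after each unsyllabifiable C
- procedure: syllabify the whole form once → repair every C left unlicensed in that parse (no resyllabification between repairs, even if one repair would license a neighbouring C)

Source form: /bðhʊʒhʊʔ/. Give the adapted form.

boðohʊʒohʊʔo

The consonants /b/, /ð/, /ʒ/, /ʔ/ cannot be parsed into a legal (C)V(N) syllable (only a nasal (/m/, /n/, or /ŋ/) is licensed in coda position; onsets are limited to one consonant).
Inserting the epenthetic vowel yields /b/ → /bo/, /ð/ → /ðo/, /ʒ/ → /ʒo/, /ʔ/ → /ʔo/.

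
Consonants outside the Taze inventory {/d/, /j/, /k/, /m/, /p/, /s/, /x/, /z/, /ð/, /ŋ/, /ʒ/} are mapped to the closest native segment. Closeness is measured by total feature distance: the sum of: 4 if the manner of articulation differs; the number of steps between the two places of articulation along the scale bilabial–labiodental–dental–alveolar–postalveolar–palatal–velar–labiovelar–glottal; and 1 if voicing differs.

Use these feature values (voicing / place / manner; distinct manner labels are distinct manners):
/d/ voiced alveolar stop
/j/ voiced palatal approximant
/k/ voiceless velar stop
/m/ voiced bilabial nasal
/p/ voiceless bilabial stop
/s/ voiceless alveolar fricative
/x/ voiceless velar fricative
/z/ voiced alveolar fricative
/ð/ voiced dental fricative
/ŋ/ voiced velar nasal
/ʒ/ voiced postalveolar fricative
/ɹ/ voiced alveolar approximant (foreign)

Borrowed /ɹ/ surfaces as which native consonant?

j

/j/ is closest: same manner (approximant), place distance 2 (alveolar→palatal), same voicing; total 2. Next closest is /d/ at distance 4.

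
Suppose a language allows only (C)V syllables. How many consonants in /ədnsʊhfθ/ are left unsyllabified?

The consonants /d/, /n/, /h/, /f/, /θ/ cannot be parsed into a legal (C)V syllable (no codas are permitted; onsets are limited to one consonant).

5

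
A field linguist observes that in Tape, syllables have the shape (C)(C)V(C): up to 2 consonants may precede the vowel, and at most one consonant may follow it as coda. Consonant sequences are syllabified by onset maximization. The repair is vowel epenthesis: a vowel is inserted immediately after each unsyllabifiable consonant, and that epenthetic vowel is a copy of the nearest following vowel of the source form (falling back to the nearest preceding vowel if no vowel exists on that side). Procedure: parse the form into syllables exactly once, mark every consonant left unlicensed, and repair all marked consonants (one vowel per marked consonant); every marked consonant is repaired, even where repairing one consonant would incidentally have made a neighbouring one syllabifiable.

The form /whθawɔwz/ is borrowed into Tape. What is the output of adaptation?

wahθawɔwzɔ

Under (C)(C)V(C), the unsyllabifiable consonants are /w/, /z/ (at most one coda consonant is licensed; onsets may contain at most 2 consonants).
Each unlicensed consonant becomes the onset of a new syllable: /w/ → /wa/, /z/ → /zɔ/.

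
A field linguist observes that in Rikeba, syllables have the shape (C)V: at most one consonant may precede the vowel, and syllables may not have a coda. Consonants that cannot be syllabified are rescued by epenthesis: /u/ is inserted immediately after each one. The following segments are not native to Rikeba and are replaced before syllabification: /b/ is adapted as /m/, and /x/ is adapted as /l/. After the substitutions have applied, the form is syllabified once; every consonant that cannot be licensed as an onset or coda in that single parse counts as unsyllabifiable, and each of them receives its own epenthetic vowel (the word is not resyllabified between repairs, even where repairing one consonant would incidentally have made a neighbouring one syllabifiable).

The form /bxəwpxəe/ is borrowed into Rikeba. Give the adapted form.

muləwupuləe

Substitution: /b/ → /m/, /x/ → /l/, giving /mləwpləe/.
Under (C)V, the unsyllabifiable consonants are /m/, /w/, /p/ (no codas are permitted; onsets are limited to one consonant).
Each unlicensed consonant becomes the onset of a new syllable: /m/ → /mu/, /w/ → /wu/, /p/ → /pu/.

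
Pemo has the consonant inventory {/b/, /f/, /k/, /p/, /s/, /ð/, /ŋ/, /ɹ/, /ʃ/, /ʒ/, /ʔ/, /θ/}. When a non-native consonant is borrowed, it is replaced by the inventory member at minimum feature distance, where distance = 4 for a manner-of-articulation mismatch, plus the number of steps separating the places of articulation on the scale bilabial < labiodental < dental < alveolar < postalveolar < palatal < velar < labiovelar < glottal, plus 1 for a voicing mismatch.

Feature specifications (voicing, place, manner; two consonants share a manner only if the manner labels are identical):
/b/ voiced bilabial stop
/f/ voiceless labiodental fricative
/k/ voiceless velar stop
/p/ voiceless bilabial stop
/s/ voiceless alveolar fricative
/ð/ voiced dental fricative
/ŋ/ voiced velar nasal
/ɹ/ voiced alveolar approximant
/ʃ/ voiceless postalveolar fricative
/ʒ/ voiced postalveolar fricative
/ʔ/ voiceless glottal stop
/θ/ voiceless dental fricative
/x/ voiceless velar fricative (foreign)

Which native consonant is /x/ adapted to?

ʃ

/ʃ/ is closest: same manner (fricative), place distance 2 (velar→postalveolar), same voicing; total 2. Next closest is /s/ at distance 3.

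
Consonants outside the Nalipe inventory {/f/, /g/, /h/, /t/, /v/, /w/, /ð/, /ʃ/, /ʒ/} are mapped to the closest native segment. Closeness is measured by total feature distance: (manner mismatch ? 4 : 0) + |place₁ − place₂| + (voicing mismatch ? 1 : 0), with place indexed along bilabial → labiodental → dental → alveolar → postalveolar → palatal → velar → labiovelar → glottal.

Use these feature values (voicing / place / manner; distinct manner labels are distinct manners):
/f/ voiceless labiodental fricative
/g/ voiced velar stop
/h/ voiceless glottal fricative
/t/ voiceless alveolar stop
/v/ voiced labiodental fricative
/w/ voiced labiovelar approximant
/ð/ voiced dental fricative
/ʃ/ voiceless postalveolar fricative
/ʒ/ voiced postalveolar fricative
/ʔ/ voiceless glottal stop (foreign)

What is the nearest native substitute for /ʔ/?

/g/ is closest: same manner (stop), place distance 2 (glottal→velar), voicing differs (+1); total 3. Next closest is /h/ at distance 4.

g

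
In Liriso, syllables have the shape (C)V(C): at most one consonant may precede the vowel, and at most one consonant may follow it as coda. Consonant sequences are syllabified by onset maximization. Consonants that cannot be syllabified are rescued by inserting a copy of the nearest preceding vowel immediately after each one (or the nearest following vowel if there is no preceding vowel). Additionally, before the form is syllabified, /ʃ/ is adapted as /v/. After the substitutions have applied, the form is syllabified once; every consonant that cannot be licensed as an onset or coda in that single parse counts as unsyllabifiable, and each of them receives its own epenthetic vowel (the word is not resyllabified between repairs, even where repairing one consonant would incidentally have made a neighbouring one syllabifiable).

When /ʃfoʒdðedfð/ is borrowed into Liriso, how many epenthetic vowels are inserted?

After substitution the input is /vfoʒdðedfð/.
The unsyllabifiable consonants are /v/, /d/, /f/, /ð/; each receives one epenthetic vowel.

4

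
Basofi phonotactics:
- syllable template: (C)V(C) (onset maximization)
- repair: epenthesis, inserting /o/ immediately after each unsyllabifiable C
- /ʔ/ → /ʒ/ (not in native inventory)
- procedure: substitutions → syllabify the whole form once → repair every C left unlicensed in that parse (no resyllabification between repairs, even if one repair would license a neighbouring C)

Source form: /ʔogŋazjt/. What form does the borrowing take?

ʒogŋazjoto

Substitution: /ʔ/ → /ʒ/, giving /ʒogŋazjt/.
Under (C)V(C), the unsyllabifiable consonants are /j/, /t/ (at most one coda consonant is licensed; onsets are limited to one consonant).
Each unlicensed consonant becomes the onset of a new syllable: /j/ → /jo/, /t/ → /to/.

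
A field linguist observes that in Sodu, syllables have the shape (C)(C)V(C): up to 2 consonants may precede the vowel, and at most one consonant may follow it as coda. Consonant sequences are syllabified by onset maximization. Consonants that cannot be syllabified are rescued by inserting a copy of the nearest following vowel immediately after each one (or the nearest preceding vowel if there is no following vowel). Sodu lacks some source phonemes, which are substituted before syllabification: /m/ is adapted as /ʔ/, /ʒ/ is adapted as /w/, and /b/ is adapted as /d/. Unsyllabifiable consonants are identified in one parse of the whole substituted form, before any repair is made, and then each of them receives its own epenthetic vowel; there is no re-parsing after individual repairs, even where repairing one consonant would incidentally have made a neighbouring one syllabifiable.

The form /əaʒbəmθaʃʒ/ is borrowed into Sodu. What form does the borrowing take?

Substitution: /ʒ/ → /w/, /b/ → /d/, /m/ → /ʔ/, giving /əawdəʔθaʃw/.
Syllabifying with onset maximization leaves /w/ stranded (at most one coda consonant is licensed; onsets may contain at most 2 consonants).
Each unlicensed consonant becomes the onset of a new syllable: /w/ → /wa/.

əawdəʔθaʃwa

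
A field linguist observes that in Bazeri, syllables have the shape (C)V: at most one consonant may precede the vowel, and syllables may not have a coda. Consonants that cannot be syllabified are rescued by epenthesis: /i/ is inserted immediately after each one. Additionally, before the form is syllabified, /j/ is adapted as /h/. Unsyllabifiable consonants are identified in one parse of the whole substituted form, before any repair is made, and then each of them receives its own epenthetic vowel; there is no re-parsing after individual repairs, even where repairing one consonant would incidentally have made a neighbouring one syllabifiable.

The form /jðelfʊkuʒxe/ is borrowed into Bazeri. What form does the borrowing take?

hiðelifʊkuʒixe

Substitution: /j/ → /h/, giving /hðelfʊkuʒxe/.
Syllabifying with onset maximization leaves /h/, /l/, /ʒ/ stranded (no codas are permitted; onsets are limited to one consonant).
Epenthesis after each stranded consonant: /h/ → /hi/, /l/ → /li/, /ʒ/ → /ʒi/.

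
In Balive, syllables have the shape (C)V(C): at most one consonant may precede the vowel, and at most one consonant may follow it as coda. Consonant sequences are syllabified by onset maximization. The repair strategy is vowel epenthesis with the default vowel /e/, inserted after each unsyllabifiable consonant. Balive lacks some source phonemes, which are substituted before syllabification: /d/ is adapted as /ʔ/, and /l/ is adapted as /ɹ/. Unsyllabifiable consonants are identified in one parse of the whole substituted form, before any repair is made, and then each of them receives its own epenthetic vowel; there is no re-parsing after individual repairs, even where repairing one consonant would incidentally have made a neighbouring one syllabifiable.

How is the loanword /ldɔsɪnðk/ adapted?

ɹeʔɔsɪnðeke

Substitution: /l/ → /ɹ/, /d/ → /ʔ/, giving /ɹʔɔsɪnðk/.
Under (C)V(C), the unsyllabifiable consonants are /ɹ/, /ð/, /k/ (at most one coda consonant is licensed; onsets are limited to one consonant).
Each unlicensed consonant becomes the onset of a new syllable: /ɹ/ → /ɹe/, /ð/ → /ðe/, /k/ → /ke/.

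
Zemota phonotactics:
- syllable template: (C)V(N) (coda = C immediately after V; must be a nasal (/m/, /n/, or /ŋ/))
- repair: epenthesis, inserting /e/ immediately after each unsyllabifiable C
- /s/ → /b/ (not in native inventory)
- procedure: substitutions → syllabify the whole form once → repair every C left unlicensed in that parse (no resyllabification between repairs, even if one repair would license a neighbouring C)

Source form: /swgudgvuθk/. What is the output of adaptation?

Substitution: /s/ → /b/, giving /bwgudgvuθk/.
Syllabifying with onset maximization leaves /b/, /w/, /d/, /g/, /θ/, /k/ stranded (only a nasal (/m/, /n/, or /ŋ/) is licensed in coda position; onsets are limited to one consonant).
Epenthesis after each stranded consonant: /b/ → /be/, /w/ → /we/, /d/ → /de/, /g/ → /ge/, /θ/ → /θe/, /k/ → /ke/.

bewegudegevuθeke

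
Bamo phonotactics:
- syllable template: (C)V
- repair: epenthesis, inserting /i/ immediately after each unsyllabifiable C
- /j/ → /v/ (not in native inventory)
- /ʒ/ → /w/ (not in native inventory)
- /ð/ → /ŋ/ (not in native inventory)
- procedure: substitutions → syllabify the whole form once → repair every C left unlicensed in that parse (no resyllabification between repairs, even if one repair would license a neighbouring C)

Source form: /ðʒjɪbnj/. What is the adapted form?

ŋiwivɪbinivi

Substitution: /ð/ → /ŋ/, /ʒ/ → /w/, /j/ → /v/, giving /ŋwvɪbnv/.
Under (C)V, the unsyllabifiable consonants are /ŋ/, /w/, /b/, /n/, /v/ (no codas are permitted; onsets are limited to one consonant).
Each unlicensed consonant becomes the onset of a new syllable: /ŋ/ → /ŋi/, /w/ → /wi/, /b/ → /bi/, /n/ → /ni/, /v/ → /vi/.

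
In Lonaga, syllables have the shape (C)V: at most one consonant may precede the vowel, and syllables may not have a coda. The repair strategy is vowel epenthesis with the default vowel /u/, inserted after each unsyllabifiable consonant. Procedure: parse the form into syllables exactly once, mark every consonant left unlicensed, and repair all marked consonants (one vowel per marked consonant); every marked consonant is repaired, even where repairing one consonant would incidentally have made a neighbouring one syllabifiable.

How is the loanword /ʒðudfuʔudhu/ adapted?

ʒuðudufuʔuduhu

Syllabifying with onset maximization leaves /ʒ/, /d/, /d/ stranded (no codas are permitted; onsets are limited to one consonant).
Epenthesis after each stranded consonant: /ʒ/ → /ʒu/, /d/ → /du/, /d/ → /du/.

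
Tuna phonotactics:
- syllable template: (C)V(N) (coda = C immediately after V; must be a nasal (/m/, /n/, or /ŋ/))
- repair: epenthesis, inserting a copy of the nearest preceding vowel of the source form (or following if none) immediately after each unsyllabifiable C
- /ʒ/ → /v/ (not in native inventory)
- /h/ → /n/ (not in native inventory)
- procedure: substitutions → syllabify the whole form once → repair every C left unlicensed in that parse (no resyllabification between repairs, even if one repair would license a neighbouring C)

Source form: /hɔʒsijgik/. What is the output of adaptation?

Substitution: /h/ → /n/, /ʒ/ → /v/, giving /nɔvsijgik/.
Under (C)V(N), the unsyllabifiable consonants are /v/, /j/, /k/ (only a nasal (/m/, /n/, or /ŋ/) is licensed in coda position; onsets are limited to one consonant).
Inserting the epenthetic vowel yields /v/ → /vɔ/, /j/ → /ji/, /k/ → /ki/.

nɔvɔsijigiki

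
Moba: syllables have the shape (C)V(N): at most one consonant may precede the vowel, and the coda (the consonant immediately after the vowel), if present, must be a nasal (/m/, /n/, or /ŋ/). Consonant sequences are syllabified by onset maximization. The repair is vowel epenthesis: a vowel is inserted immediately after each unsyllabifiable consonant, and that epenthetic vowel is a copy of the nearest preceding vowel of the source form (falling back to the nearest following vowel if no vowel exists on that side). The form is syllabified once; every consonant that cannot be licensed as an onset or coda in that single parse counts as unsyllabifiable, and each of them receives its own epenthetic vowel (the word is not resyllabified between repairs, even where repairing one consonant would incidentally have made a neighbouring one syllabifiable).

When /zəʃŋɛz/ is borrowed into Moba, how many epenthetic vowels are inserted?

The unsyllabifiable consonants are /ʃ/, /z/; each receives one epenthetic vowel.

2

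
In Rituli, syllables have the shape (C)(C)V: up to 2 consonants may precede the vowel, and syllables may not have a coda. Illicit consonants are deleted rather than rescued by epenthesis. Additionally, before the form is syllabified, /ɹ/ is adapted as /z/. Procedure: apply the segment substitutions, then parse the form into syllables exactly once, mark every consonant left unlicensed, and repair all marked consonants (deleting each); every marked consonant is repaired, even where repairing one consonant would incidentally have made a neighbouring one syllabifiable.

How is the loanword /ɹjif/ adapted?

Substitution: /ɹ/ → /z/, giving /zjif/.
Syllabifying with onset maximization leaves /f/ stranded (no codas are permitted; onsets may contain at most 2 consonants).
Each unlicensed consonant is deleted: /f/.

zji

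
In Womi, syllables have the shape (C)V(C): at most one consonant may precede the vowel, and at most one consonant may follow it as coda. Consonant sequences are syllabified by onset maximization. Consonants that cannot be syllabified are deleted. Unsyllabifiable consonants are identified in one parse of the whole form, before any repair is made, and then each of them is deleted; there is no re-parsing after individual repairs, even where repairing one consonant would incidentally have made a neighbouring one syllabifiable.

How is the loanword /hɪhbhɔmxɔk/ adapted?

Syllabifying with onset maximization leaves /b/ stranded (at most one coda consonant is licensed; onsets are limited to one consonant).
Each unlicensed consonant is deleted: /b/.

hɪhhɔmxɔk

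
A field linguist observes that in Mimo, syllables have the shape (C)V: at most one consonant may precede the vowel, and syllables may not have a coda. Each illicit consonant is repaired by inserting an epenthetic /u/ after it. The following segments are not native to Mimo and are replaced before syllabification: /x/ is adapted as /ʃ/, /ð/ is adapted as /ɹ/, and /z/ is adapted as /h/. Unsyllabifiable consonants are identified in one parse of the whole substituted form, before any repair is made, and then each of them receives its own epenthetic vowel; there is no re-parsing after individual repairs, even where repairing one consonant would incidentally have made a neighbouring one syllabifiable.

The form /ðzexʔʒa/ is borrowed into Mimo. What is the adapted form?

Substitution: /ð/ → /ɹ/, /z/ → /h/, /x/ → /ʃ/, giving /ɹheʃʔʒa/.
Syllabifying with onset maximization leaves /ɹ/, /ʃ/, /ʔ/ stranded (no codas are permitted; onsets are limited to one consonant).
Epenthesis after each stranded consonant: /ɹ/ → /ɹu/, /ʃ/ → /ʃu/, /ʔ/ → /ʔu/.

ɹuheʃuʔuʒa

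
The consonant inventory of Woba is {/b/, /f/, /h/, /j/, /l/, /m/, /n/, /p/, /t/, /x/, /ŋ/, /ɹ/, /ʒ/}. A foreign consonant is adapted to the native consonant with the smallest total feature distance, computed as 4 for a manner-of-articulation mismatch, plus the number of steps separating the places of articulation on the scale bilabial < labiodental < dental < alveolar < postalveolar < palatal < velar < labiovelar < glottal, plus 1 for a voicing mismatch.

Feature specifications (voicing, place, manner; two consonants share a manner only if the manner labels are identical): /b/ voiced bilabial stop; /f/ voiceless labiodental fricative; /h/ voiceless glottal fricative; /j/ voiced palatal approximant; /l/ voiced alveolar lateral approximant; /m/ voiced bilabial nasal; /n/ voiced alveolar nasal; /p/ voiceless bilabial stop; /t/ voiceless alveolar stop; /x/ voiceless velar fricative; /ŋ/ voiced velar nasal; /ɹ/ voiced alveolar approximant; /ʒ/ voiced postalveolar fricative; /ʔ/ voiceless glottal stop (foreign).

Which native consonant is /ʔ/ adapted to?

/h/ is closest: manner differs (stop→fricative, +4), place distance 0 (glottal→glottal), same voicing; total 4. Next closest is /t/ at distance 5.

h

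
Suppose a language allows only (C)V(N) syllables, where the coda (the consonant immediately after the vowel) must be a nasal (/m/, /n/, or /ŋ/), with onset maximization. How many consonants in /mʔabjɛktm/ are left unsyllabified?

Syllabifying with onset maximization leaves /m/, /b/, /k/, /t/, /m/ stranded (only a nasal (/m/, /n/, or /ŋ/) is licensed in coda position; onsets are limited to one consonant).

5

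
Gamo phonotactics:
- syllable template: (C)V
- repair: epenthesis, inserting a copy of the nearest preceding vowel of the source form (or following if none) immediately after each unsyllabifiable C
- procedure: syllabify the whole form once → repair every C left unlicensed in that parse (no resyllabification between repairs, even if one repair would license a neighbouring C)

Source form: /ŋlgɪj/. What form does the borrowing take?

ŋɪlɪgɪjɪ

Syllabifying with onset maximization leaves /ŋ/, /l/, /j/ stranded (no codas are permitted; onsets are limited to one consonant).
Inserting the epenthetic vowel yields /ŋ/ → /ŋɪ/, /l/ → /lɪ/, /j/ → /jɪ/.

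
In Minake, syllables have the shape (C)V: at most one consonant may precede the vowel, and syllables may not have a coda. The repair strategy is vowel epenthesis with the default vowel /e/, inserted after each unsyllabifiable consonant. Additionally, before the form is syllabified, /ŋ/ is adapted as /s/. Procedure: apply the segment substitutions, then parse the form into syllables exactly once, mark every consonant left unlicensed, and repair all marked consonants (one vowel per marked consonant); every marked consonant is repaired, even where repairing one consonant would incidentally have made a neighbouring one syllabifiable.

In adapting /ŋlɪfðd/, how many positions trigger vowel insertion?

4

After substitution the input is /slɪfðd/.
The unsyllabifiable consonants are /s/, /f/, /ð/, /d/; each receives one epenthetic vowel.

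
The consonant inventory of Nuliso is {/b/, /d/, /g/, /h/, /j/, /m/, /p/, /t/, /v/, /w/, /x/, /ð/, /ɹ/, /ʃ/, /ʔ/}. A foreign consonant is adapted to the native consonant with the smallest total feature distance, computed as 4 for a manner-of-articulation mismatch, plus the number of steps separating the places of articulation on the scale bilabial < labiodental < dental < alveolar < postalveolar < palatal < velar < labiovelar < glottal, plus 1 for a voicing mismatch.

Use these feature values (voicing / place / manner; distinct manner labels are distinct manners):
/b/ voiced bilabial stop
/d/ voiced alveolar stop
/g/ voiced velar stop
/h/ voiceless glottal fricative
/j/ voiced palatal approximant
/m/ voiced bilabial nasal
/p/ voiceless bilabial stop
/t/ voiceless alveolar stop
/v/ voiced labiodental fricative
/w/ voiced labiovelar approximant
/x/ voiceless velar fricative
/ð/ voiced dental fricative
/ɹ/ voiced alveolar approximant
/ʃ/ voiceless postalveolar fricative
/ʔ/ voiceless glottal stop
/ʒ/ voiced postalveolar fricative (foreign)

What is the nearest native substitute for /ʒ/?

ʃ

/ʃ/ is closest: same manner (fricative), place distance 0 (postalveolar→postalveolar), voicing differs (+1); total 1. Next closest is /ð/ at distance 2.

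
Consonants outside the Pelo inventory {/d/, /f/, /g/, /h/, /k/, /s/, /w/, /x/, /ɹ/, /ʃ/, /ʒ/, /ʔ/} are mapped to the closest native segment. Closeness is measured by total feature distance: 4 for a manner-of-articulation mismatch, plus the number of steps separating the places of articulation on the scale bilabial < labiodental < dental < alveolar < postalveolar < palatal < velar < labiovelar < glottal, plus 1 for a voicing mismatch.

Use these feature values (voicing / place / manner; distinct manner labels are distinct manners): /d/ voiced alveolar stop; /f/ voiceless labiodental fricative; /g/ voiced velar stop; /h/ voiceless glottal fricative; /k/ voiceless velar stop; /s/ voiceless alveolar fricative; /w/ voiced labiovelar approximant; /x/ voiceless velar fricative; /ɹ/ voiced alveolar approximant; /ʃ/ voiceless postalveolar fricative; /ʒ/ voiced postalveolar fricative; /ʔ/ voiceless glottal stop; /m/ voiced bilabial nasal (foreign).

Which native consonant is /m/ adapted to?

/f/ is closest: manner differs (nasal→fricative, +4), place distance 1 (bilabial→labiodental), voicing differs (+1); total 6. Next closest is /d/ at distance 7.

f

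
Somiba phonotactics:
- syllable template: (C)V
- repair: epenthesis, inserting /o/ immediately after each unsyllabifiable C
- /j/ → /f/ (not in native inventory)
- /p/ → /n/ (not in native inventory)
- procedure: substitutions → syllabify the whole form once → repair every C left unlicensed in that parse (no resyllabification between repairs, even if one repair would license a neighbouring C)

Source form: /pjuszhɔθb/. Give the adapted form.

nofusozohɔθobo

Substitution: /p/ → /n/, /j/ → /f/, giving /nfuszhɔθb/.
Syllabifying with onset maximization leaves /n/, /s/, /z/, /θ/, /b/ stranded (no codas are permitted; onsets are limited to one consonant).
Each unlicensed consonant becomes the onset of a new syllable: /n/ → /no/, /s/ → /so/, /z/ → /zo/, /θ/ → /θo/, /b/ → /bo/.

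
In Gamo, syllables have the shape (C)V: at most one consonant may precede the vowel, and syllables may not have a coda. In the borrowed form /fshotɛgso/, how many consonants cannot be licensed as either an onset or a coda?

3

Syllabifying with onset maximization leaves /f/, /s/, /g/ stranded (no codas are permitted; onsets are limited to one consonant).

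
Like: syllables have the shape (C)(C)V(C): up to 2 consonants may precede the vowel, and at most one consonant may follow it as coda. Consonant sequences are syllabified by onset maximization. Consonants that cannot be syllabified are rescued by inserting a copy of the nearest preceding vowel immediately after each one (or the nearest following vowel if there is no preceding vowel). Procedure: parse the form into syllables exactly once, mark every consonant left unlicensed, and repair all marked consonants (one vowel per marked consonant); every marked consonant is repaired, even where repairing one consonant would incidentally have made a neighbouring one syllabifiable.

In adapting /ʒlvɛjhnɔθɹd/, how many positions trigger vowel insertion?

The unsyllabifiable consonants are /ʒ/, /ɹ/, /d/; each receives one epenthetic vowel.

3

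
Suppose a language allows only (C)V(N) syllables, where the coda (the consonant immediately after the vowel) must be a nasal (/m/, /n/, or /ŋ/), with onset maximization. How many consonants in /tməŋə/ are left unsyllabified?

The consonants /t/ cannot be parsed into a legal (C)V(N) syllable (only a nasal (/m/, /n/, or /ŋ/) is licensed in coda position; onsets are limited to one consonant).

1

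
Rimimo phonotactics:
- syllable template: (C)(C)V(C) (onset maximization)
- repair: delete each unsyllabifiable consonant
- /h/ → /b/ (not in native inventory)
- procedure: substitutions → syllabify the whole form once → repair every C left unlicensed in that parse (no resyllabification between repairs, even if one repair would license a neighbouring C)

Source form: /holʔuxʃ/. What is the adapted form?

bolʔux

Substitution: /h/ → /b/, giving /bolʔuxʃ/.
Under (C)(C)V(C), the unsyllabifiable consonants are /ʃ/ (at most one coda consonant is licensed; onsets may contain at most 2 consonants).
Each unlicensed consonant is deleted: /ʃ/.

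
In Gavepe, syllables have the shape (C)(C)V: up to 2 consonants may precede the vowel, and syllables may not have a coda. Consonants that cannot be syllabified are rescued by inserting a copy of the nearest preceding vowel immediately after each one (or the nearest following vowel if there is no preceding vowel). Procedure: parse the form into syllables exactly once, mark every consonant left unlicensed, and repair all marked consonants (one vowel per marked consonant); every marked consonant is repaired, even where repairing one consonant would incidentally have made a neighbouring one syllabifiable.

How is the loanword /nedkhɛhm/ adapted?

nedekhɛhɛmɛ

Under (C)(C)V, the unsyllabifiable consonants are /d/, /h/, /m/ (no codas are permitted; onsets may contain at most 2 consonants).
Inserting the epenthetic vowel yields /d/ → /de/, /h/ → /hɛ/, /m/ → /mɛ/.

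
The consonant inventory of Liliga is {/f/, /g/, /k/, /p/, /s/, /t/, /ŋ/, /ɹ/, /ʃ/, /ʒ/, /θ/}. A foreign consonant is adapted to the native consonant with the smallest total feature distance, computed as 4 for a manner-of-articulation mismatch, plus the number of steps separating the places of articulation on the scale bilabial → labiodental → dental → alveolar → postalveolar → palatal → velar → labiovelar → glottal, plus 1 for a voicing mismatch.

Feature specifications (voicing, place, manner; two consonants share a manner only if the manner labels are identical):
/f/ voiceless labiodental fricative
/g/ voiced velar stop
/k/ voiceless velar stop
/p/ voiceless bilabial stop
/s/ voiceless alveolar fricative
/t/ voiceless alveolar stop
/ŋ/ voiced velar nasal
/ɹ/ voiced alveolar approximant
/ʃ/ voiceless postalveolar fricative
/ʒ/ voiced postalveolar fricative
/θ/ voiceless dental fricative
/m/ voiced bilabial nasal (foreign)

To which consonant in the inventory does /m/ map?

p

/p/ is closest: manner differs (nasal→stop, +4), place distance 0 (bilabial→bilabial), voicing differs (+1); total 5. Next closest is /f/ at distance 6.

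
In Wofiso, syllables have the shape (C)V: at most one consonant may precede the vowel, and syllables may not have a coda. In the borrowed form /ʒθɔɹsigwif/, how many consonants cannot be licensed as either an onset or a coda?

The consonants /ʒ/, /ɹ/, /g/, /f/ cannot be parsed into a legal (C)V syllable (no codas are permitted; onsets are limited to one consonant).

4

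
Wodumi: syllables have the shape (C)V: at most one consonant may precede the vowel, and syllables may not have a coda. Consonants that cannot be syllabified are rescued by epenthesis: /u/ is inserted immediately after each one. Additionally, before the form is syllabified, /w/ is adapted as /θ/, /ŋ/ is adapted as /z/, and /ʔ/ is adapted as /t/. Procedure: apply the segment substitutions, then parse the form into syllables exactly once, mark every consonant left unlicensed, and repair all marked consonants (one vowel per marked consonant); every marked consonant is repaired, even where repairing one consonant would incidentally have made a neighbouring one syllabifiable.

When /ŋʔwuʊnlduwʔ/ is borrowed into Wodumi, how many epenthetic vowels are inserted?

After substitution the input is /ztθuʊnlduθt/.
The unsyllabifiable consonants are /z/, /t/, /n/, /l/, /θ/, /t/; each receives one epenthetic vowel.

6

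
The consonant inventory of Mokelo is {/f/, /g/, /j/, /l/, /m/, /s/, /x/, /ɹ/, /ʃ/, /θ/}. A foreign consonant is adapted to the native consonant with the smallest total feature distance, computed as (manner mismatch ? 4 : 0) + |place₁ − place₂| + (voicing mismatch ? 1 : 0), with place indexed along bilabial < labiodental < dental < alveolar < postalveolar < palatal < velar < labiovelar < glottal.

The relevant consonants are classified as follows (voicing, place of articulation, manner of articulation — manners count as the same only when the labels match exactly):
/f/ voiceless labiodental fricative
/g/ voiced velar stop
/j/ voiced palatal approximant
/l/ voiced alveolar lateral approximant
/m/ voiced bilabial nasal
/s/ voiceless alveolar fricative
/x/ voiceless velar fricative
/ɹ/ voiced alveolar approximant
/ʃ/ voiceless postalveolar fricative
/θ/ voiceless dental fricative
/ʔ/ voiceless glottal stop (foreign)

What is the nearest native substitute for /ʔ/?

/g/ is closest: same manner (stop), place distance 2 (glottal→velar), voicing differs (+1); total 3. Next closest is /x/ at distance 6.

g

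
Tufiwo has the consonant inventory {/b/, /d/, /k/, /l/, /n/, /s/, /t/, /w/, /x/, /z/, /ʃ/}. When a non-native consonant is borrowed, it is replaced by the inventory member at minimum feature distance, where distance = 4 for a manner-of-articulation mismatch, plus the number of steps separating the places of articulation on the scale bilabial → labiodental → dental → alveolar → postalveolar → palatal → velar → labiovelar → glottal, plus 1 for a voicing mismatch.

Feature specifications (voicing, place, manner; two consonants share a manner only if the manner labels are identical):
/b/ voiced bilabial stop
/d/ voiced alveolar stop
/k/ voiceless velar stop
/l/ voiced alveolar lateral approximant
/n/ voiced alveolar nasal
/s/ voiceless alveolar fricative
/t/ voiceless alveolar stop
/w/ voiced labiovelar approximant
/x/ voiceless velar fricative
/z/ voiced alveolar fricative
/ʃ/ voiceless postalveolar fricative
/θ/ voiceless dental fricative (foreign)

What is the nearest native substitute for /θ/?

/s/ is closest: same manner (fricative), place distance 1 (dental→alveolar), same voicing; total 1. Next closest is /z/ at distance 2.

s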